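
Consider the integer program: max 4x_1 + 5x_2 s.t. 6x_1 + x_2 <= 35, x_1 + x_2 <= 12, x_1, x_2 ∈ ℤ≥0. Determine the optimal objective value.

(x_1,x_2)=(0,12): 6·0+1·12=12≤35, 1·0+1·12=12≤12, objective 60.
(x_1,x_2)=(1,11): 6·1+1·11=17≤35, 1·1+1·11=12≤12, objective 59.
The best lattice point is (0,12), giving 60.

60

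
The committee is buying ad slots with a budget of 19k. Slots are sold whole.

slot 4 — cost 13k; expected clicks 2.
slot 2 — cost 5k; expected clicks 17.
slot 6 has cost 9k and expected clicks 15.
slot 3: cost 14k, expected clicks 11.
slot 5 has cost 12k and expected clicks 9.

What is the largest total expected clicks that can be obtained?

32

Treat it as a binary knapsack problem.
slot 2 + slot 3: cost 5 + 14 = 19 ≤ 19, expected clicks 17 + 11 = 28.
slot 2 + slot 6: cost 5 + 9 = 14 ≤ 19, expected clicks 17 + 15 = 32.
Best is slot 2 and slot 6 with total expected clicks 32.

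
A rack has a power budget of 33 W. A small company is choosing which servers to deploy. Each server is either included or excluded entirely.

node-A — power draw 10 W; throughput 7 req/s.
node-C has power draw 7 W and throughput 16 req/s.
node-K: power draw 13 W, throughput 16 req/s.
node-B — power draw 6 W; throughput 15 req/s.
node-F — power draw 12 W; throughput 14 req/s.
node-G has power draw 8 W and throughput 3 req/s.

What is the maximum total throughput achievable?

Take node-C, node-B, node-F, and node-G: power draw 7 + 6 + 12 + 8 = 33 ≤ 33, throughput 16 + 15 + 14 + 3 = 48.
No other feasible combination does better.

48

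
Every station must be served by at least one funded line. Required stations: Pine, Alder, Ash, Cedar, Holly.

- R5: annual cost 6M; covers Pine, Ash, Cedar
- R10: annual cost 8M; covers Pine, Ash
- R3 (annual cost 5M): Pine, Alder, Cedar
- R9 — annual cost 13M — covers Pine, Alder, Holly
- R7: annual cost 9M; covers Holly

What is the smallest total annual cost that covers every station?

19

The greedy cost-per-new-station heuristic would pick R3, R5, and R7 for 20, but a cheaper cover exists.
Choose R5 and R9: together they cover Pine, Alder, Ash, Cedar, Holly — every station.
Total annual cost: 6 + 13 = 19.
No cover costs less than 19.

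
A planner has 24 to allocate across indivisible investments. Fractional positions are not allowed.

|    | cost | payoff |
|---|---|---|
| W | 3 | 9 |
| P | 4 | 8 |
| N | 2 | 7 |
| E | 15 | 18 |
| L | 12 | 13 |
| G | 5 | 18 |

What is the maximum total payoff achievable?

W + P + L + G: cost 3 + 4 + 12 + 5 = 24 ≤ 24, payoff 9 + 8 + 13 + 18 = 48.
W + N + L + G: cost 3 + 2 + 12 + 5 = 22 ≤ 24, payoff 9 + 7 + 13 + 18 = 47.
P + N + L + G: cost 4 + 2 + 12 + 5 = 23 ≤ 24, payoff 8 + 7 + 13 + 18 = 46.
Best is W, P, L, and G with total payoff 48.

48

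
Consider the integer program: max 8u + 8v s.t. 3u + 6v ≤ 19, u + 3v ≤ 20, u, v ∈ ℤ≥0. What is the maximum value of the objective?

48

(u,v)=(6,0): 3·6+6·0=18≤19, 1·6+3·0=6≤20, objective 48.
(u,v)=(5,0): 3·5+6·0=15≤19, 1·5+3·0=5≤20, objective 40.
Maximum is 48 at (u,v)=(6,0).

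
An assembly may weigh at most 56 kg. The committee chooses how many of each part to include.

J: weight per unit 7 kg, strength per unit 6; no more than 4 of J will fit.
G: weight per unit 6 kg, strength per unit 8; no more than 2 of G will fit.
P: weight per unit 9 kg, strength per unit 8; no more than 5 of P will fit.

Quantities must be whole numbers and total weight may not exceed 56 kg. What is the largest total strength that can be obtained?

54

1×J, 2×G, and 4×P: weight 55 ≤ 56, strength 1·6 + 2·8 + 4·8 = 54.
2×J, 1×G, and 4×P: weight 56 ≤ 56, strength 2·6 + 1·8 + 4·8 = 52.
Best is 54.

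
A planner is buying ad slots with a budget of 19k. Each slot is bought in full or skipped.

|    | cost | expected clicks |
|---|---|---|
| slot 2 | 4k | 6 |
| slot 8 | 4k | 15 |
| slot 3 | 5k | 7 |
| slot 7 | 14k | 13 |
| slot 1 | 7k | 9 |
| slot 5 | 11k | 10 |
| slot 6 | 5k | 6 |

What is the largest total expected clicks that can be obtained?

34

Take slot 2, slot 8, slot 3, and slot 6: cost 4 + 4 + 5 + 5 = 18 ≤ 19, expected clicks 6 + 15 + 7 + 6 = 34.
No other feasible combination does better.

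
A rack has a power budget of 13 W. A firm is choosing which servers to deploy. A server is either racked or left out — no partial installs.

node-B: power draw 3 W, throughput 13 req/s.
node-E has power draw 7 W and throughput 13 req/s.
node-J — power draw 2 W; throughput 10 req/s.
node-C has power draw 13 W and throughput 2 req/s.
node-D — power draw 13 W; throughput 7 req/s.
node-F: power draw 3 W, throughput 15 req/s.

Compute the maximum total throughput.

41

Treat it as a binary knapsack problem.
Allowing fractional choices, the relaxed optimum would be about 47.3, but servers are indivisible.
node-B + node-J + node-F: power draw 3 + 2 + 3 = 8 ≤ 13, throughput 13 + 10 + 15 = 38.
node-B + node-E + node-F: power draw 3 + 7 + 3 = 13 ≤ 13, throughput 13 + 13 + 15 = 41.
node-E + node-J + node-F: power draw 7 + 2 + 3 = 12 ≤ 13, throughput 13 + 10 + 15 = 38.
Best is node-B, node-E, and node-F with total throughput 41.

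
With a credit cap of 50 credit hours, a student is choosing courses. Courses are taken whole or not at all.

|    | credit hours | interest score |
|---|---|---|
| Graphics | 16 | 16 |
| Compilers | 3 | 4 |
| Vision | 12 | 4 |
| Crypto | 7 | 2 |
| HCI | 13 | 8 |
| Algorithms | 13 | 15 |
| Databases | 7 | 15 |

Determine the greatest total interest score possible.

54

Treat it as a binary knapsack problem.
Take Graphics, HCI, Algorithms, and Databases: credit hours 16 + 13 + 13 + 7 = 49 ≤ 50, interest score 16 + 8 + 15 + 15 = 54.
No other feasible combination does better.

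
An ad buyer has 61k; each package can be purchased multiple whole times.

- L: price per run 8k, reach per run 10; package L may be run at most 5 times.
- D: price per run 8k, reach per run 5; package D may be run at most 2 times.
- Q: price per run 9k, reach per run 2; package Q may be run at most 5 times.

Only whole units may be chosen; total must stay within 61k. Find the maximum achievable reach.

60

L has the best ratio (10/8); taking only L gives at most 5×10 = 50 (stopped by the supply cap of 5).
Mixing does better — 5×L and 2×D: price 56 ≤ 61, reach 5·10 + 2·5 = 60.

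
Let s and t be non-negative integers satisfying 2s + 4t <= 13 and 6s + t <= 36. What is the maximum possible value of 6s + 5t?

Relaxing integrality, the LP optimum is 37.09 at (s,t) = (5.95, 0.273), which is not an integer point.
(s,t)=(6,0): 2·6+4·0=12≤13, 6·6+1·0=36≤36, objective 36.
(s,t)=(5,0): 2·5+4·0=10≤13, 6·5+1·0=30≤36, objective 30.
(s,t)=(4,1): 2·4+4·1=12≤13, 6·4+1·1=25≤36, objective 29.
Maximum is 36 at (s,t)=(6,0).

36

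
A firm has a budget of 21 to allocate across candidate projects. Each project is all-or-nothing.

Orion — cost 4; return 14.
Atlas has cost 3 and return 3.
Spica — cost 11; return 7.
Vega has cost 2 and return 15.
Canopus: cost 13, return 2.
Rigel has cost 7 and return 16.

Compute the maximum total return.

Allowing fractional choices, the relaxed optimum would be about 51.2, but projects are indivisible.
Orion + Vega + Rigel: cost 4 + 2 + 7 = 13 ≤ 21, return 14 + 15 + 16 = 45.
Orion + Atlas + Spica + Vega: cost 4 + 3 + 11 + 2 = 20 ≤ 21, return 14 + 3 + 7 + 15 = 39.
Orion + Atlas + Vega + Rigel: cost 4 + 3 + 2 + 7 = 16 ≤ 21, return 14 + 3 + 15 + 16 = 48.
Best is Orion, Atlas, Vega, and Rigel with total return 48.

48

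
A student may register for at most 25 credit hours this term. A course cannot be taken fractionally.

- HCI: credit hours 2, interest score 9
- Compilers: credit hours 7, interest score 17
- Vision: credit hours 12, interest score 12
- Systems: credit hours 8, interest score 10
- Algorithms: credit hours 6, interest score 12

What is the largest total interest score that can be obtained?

48

Take HCI, Compilers, Systems, and Algorithms: credit hours 2 + 7 + 8 + 6 = 23 ≤ 25, interest score 9 + 17 + 10 + 12 = 48.
No other feasible combination does better.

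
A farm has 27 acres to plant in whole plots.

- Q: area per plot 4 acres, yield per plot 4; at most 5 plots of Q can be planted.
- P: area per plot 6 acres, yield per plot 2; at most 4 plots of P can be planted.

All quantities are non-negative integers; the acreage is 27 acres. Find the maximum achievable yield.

22

Take 5×Q and 1×P: area 26 ≤ 27, yield 5·4 + 1·2 = 22.
Q has the best ratio (4/4) and is taken to its limit of 5; remaining capacity is filled optimally with the others.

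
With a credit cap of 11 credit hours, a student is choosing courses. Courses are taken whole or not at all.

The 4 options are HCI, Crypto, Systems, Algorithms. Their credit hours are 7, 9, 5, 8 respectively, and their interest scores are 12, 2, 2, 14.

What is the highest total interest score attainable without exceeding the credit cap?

HCI: credit hours 7 ≤ 11, interest score 12.
Algorithms: credit hours 8 ≤ 11, interest score 14.
Best is Algorithms with total interest score 14.

14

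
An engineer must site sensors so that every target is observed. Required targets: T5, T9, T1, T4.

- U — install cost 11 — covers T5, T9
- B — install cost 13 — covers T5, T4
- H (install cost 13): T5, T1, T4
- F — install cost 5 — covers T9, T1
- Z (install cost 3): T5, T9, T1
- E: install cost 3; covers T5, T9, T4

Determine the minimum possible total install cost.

6

Choose Z and E: together they cover T5, T9, T1, T4 — every target.
Total install cost: 3 + 3 = 6.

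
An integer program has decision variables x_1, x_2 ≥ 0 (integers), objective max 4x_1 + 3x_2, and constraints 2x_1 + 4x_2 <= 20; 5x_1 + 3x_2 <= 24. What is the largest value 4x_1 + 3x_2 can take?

21

Relaxing integrality, the LP optimum is 21.43 at (x_1,x_2) = (2.57, 3.71), which is not an integer point.
(x_1,x_2)=(3,3): 2·3+4·3=18≤20, 5·3+3·3=24≤24, objective 21.
(x_1,x_2)=(2,4): 2·2+4·4=20≤20, 5·2+3·4=22≤24, objective 20.
(x_1,x_2)=(3,2): 2·3+4·2=14≤20, 5·3+3·2=21≤24, objective 18.
Maximum is 21 at (x_1,x_2)=(3,3).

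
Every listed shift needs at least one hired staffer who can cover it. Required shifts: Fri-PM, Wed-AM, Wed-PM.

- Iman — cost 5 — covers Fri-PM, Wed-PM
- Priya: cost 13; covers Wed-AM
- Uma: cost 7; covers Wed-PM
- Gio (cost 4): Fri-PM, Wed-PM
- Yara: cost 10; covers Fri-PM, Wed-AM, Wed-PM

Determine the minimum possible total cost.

This is an integer covering problem.
The greedy cost-per-new-shift heuristic would pick Gio and Yara for 14, but a cheaper cover exists.
Yara alone covers Fri-PM, Wed-AM, Wed-PM — every shift.
Total cost: 10.
No cover costs less than 10.

10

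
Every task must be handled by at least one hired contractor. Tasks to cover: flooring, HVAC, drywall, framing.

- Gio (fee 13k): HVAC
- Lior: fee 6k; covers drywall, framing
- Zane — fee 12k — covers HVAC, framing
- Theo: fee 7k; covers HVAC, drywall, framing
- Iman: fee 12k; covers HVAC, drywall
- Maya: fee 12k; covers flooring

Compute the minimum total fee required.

19

Choose Theo and Maya: together they cover flooring, HVAC, drywall, framing — every task.
Total fee: 7 + 12 = 19.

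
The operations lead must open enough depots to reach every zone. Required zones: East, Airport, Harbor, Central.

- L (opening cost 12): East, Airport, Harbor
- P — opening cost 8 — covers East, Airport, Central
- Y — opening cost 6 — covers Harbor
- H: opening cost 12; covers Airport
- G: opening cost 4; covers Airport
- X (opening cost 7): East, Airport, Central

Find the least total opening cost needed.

13

Choose Y and X: together they cover East, Airport, Harbor, Central — every zone.
Total opening cost: 6 + 7 = 13.
No cover costs less than 13.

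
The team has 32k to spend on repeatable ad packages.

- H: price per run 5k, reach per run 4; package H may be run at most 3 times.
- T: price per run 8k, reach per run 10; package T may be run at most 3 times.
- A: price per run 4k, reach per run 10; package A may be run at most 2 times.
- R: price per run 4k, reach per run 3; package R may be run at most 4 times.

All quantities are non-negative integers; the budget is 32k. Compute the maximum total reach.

This is a bounded integer knapsack.
A has the best ratio (10/4); taking only A gives at most 2×10 = 20 (stopped by the supply cap of 2).
Mixing does better — 3×T and 2×A: price 32 ≤ 32, reach 3·10 + 2·10 = 50.

50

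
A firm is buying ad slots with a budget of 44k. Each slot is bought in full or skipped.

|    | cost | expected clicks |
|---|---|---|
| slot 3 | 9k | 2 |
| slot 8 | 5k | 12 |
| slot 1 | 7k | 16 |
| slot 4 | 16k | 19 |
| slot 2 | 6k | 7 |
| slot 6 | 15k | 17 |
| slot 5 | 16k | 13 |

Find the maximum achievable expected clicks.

Allowing fractional choices, the relaxed optimum would be about 65.3, but ad slots are indivisible.
slot 8 + slot 1 + slot 4 + slot 6: cost 5 + 7 + 16 + 15 = 43 ≤ 44, expected clicks 12 + 16 + 19 + 17 = 64.
slot 8 + slot 1 + slot 4 + slot 5: cost 5 + 7 + 16 + 16 = 44 ≤ 44, expected clicks 12 + 16 + 19 + 13 = 60.
slot 1 + slot 4 + slot 2 + slot 6: cost 7 + 16 + 6 + 15 = 44 ≤ 44, expected clicks 16 + 19 + 7 + 17 = 59.
Best is slot 8, slot 1, slot 4, and slot 6 with total expected clicks 64.

64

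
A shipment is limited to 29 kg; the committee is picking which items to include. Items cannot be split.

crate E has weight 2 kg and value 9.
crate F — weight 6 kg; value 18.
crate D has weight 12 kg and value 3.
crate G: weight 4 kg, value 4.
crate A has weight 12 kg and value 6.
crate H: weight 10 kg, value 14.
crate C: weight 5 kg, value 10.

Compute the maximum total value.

This is a 0-1 knapsack instance.
Allowing fractional choices, the relaxed optimum would be about 56.0, but items are indivisible.
crate E + crate F + crate H + crate C: weight 2 + 6 + 10 + 5 = 23 ≤ 29, value 9 + 18 + 14 + 10 = 51.
crate E + crate F + crate G + crate H + crate C: weight 2 + 6 + 4 + 10 + 5 = 27 ≤ 29, value 9 + 18 + 4 + 14 + 10 = 55.
Best is crate E, crate F, crate G, crate H, and crate C with total value 55.

55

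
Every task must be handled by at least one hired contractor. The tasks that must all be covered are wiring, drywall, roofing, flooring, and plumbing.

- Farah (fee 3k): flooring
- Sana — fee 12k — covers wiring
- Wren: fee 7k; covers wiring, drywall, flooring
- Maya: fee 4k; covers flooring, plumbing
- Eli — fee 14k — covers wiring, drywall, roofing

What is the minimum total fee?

This is a weighted set-cover instance.
The greedy cost-per-new-task heuristic would pick Maya, Wren, and Eli for 25, but a cheaper cover exists.
Choose Maya and Eli: together they cover wiring, drywall, roofing, flooring, plumbing — every task.
Total fee: 4 + 14 = 18.
No cover costs less than 18.

18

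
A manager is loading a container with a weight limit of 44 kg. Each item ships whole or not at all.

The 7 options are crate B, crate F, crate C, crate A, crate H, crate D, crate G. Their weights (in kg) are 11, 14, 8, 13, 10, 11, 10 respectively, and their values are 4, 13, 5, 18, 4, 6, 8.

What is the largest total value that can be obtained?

39

crate F + crate A + crate G: weight 14 + 13 + 10 = 37 ≤ 44, value 13 + 18 + 8 = 39.
crate F + crate A + crate D: weight 14 + 13 + 11 = 38 ≤ 44, value 13 + 18 + 6 = 37.
Best is crate F, crate A, and crate G with total value 39.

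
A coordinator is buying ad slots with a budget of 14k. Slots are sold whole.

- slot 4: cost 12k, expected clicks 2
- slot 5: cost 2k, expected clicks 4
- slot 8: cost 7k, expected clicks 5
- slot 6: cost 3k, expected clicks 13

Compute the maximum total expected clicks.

slot 5 + slot 8 + slot 6: cost 2 + 7 + 3 = 12 ≤ 14, expected clicks 4 + 5 + 13 = 22.
slot 5 + slot 6: cost 2 + 3 = 5 ≤ 14, expected clicks 4 + 13 = 17.
slot 8 + slot 6: cost 7 + 3 = 10 ≤ 14, expected clicks 5 + 13 = 18.
Best is slot 5, slot 8, and slot 6 with total expected clicks 22.

22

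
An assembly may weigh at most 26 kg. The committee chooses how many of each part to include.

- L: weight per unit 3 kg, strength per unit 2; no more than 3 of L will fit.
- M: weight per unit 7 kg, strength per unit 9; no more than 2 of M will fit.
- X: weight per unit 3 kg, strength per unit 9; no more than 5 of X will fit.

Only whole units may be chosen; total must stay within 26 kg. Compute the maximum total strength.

56

1×L, 1×M, and 5×X: weight 25 ≤ 26, strength 1·2 + 1·9 + 5·9 = 56.
1×M and 5×X: weight 22 ≤ 26, strength 1·9 + 5·9 = 54.
Best is 56.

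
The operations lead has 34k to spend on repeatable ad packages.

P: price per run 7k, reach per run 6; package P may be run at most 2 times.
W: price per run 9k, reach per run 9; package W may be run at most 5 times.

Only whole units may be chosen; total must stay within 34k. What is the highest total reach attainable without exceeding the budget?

This is a bounded integer knapsack.
W has the best ratio (9/9); taking only W gives at most 3×9 = 27 (stopped by the price limit).
Mixing does better — 1×P and 3×W: price 34 ≤ 34, reach 1·6 + 3·9 = 33.

33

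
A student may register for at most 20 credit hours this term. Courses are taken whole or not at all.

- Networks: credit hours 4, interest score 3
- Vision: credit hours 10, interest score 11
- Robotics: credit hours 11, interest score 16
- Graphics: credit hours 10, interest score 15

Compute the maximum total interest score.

26

This is an integer program with binary decision variables.
Take Vision and Graphics: credit hours 10 + 10 = 20 ≤ 20, interest score 11 + 15 = 26.
No other feasible combination does better.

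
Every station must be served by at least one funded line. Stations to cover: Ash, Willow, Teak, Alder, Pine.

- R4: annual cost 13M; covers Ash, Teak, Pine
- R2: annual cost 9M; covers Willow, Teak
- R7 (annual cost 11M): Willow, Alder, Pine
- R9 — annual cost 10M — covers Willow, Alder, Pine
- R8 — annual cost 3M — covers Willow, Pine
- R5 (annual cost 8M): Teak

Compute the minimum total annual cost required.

The greedy cost-per-new-station heuristic would pick R8, R4, and R9 for 26, but a cheaper cover exists.
Choose R4 and R9: together they cover Ash, Willow, Teak, Alder, Pine — every station.
Total annual cost: 13 + 10 = 23.
No cover costs less than 23.

23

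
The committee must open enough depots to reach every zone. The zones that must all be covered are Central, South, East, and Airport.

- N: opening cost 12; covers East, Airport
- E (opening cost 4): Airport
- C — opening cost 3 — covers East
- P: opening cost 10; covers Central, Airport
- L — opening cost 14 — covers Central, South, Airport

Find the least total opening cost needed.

The greedy cost-per-new-zone heuristic would pick C, E, and L for 21, but a cheaper cover exists.
Choose C and L: together they cover Central, South, East, Airport — every zone.
Total opening cost: 3 + 14 = 17.
No cover costs less than 17.

17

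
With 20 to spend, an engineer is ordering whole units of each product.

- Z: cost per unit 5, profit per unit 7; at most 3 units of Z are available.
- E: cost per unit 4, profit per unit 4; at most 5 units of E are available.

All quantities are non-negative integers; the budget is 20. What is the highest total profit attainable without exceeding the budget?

25

Take 3×Z and 1×E: cost 19 ≤ 20, profit 3·7 + 1·4 = 25.
Z has the best ratio (7/5) and is taken to its limit of 3; remaining capacity is filled optimally with the others.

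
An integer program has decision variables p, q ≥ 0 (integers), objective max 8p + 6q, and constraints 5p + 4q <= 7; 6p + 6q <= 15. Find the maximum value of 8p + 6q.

8

Relaxing integrality, the LP optimum is 11.20 at (p,q) = (1.4, 0), which is not an integer point.
(p,q)=(1,0): 5·1+4·0=5≤7, 6·1+6·0=6≤15, objective 8.
(p,q)=(0,1): 5·0+4·1=4≤7, 6·0+6·1=6≤15, objective 6.
(p,q)=(0,0): 5·0+4·0=0≤7, 6·0+6·0=0≤15, objective 0.
No feasible integer point exceeds 8.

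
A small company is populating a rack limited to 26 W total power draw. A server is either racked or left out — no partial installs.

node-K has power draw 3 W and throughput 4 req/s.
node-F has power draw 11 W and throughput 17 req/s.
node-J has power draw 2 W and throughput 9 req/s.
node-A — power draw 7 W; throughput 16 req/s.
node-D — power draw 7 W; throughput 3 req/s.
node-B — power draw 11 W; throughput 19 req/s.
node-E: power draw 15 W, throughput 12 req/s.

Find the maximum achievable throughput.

Allowing fractional choices, the relaxed optimum would be about 53.3, but servers are indivisible.
node-K + node-J + node-A + node-B: power draw 3 + 2 + 7 + 11 = 23 ≤ 26, throughput 4 + 9 + 16 + 19 = 48.
node-F + node-J + node-B: power draw 11 + 2 + 11 = 24 ≤ 26, throughput 17 + 9 + 19 = 45.
node-K + node-F + node-J + node-A: power draw 3 + 11 + 2 + 7 = 23 ≤ 26, throughput 4 + 17 + 9 + 16 = 46.
Best is node-K, node-J, node-A, and node-B with total throughput 48.

48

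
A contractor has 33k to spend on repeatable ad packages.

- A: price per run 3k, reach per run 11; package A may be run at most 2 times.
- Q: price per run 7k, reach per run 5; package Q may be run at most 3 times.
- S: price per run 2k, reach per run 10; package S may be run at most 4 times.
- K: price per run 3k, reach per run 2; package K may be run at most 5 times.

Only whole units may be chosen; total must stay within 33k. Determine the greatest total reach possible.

75

S has the best ratio (10/2); taking only S gives at most 4×10 = 40 (stopped by the supply cap of 4).
Mixing does better — 2×A, 1×Q, 4×S, and 4×K: price 33 ≤ 33, reach 2·11 + 1·5 + 4·10 + 4·2 = 75.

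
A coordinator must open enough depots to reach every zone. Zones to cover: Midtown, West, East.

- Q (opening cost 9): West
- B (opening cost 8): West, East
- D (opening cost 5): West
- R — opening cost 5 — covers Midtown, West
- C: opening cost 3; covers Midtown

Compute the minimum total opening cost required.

The greedy cost-per-new-zone heuristic would pick R and B for 13, but a cheaper cover exists.
Choose B and C: together they cover Midtown, West, East — every zone.
Total opening cost: 8 + 3 = 11.
No cover costs less than 11.

11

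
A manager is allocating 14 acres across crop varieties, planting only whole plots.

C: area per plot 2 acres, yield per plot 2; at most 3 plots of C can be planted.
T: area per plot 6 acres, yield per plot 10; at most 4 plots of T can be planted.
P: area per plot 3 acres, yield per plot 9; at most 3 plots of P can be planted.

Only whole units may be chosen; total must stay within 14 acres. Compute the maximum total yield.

P has the best ratio (9/3); taking only P gives at most 3×9 = 27 (stopped by the supply cap of 3).
Mixing does better — 2×C and 3×P: area 13 ≤ 14, yield 2·2 + 3·9 = 31.

31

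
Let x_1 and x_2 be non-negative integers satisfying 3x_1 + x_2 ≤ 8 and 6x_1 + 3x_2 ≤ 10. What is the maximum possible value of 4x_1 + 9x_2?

(x_1,x_2)=(0,3): 3·0+1·3=3≤8, 6·0+3·3=9≤10, objective 27.
(x_1,x_2)=(0,2): 3·0+1·2=2≤8, 6·0+3·2=6≤10, objective 18.
No feasible integer point exceeds 27.

27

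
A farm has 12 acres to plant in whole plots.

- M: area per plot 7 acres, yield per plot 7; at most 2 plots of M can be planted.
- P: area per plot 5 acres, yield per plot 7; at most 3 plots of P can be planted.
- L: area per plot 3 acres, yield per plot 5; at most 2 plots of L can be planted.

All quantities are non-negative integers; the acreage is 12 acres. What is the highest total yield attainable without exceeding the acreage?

1×P and 2×L: area 11 ≤ 12, yield 1·7 + 2·5 = 17.
2×P: area 10 ≤ 12, yield 2·7 = 14.
Best is 17.

17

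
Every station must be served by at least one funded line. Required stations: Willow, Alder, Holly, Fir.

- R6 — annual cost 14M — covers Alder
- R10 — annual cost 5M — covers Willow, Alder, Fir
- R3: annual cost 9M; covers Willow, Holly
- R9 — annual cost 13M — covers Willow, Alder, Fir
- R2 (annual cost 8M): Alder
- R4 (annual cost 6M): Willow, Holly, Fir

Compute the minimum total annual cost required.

11

This is a weighted set-cover instance.
Choose R10 and R4: together they cover Willow, Alder, Holly, Fir — every station.
Total annual cost: 5 + 6 = 11.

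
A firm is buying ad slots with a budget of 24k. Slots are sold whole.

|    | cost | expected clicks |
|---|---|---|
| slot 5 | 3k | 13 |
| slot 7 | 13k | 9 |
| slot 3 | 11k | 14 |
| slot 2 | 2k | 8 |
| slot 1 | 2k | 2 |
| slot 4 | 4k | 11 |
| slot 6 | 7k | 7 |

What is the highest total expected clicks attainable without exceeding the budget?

Treat it as a binary knapsack problem.
Take slot 5, slot 3, slot 2, slot 1, and slot 4: cost 3 + 11 + 2 + 2 + 4 = 22 ≤ 24, expected clicks 13 + 14 + 8 + 2 + 11 = 48.
No other feasible combination does better.

48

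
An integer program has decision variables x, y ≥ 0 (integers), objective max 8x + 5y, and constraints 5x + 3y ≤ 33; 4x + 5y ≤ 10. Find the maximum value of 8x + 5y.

16

Relaxing integrality, the LP optimum is 20.00 at (x,y) = (2.5, 0), which is not an integer point.
(x,y)=(2,0): 5·2+3·0=10≤33, 4·2+5·0=8≤10, objective 16.
(x,y)=(1,1): 5·1+3·1=8≤33, 4·1+5·1=9≤10, objective 13.
(x,y)=(1,0): 5·1+3·0=5≤33, 4·1+5·0=4≤10, objective 8.
The best lattice point is (2,0), giving 16.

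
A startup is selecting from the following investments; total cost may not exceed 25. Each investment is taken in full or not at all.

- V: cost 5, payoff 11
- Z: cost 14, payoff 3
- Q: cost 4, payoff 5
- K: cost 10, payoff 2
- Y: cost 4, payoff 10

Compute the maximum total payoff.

28

Allowing fractional choices, the relaxed optimum would be about 28.6, but investments are indivisible.
V + Q + Y: cost 5 + 4 + 4 = 13 ≤ 25, payoff 11 + 5 + 10 = 26.
V + Q + K + Y: cost 5 + 4 + 10 + 4 = 23 ≤ 25, payoff 11 + 5 + 2 + 10 = 28.
Best is V, Q, K, and Y with total payoff 28.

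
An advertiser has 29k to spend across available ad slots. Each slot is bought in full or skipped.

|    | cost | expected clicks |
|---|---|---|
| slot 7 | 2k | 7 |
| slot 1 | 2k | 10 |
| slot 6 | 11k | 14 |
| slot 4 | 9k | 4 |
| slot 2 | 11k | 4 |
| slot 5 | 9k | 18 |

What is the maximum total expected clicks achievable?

Allowing fractional choices, the relaxed optimum would be about 51.2, but ad slots are indivisible.
slot 7 + slot 6 + slot 5: cost 2 + 11 + 9 = 22 ≤ 29, expected clicks 7 + 14 + 18 = 39.
slot 1 + slot 6 + slot 5: cost 2 + 11 + 9 = 22 ≤ 29, expected clicks 10 + 14 + 18 = 42.
slot 7 + slot 1 + slot 6 + slot 5: cost 2 + 2 + 11 + 9 = 24 ≤ 29, expected clicks 7 + 10 + 14 + 18 = 49.
Best is slot 7, slot 1, slot 6, and slot 5 with total expected clicks 49.

49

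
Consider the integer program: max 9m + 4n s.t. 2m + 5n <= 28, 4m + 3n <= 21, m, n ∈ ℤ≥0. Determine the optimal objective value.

45

The continuous relaxation peaks at (5.25, 0) with value 47.25; rounding to a feasible lattice point costs some objective.
(m,n)=(5,0): 2·5+5·0=10≤28, 4·5+3·0=20≤21, objective 45.
(m,n)=(4,1): 2·4+5·1=13≤28, 4·4+3·1=19≤21, objective 40.
Maximum is 45 at (m,n)=(5,0).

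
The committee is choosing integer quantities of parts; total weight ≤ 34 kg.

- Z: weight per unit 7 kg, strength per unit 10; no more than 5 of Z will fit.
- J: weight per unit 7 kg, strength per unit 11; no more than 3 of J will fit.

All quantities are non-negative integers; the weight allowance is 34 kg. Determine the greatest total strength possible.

43

Take 1×Z and 3×J: weight 28 ≤ 34, strength 1·10 + 3·11 = 43.
J has the best ratio (11/7) and is taken to its limit of 3; remaining capacity is filled optimally with the others.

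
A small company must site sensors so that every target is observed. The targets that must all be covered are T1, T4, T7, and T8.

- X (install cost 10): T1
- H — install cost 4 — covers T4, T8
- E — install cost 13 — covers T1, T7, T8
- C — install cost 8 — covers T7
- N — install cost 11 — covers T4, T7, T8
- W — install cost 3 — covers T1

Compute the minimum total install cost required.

This is a weighted set-cover instance.
The greedy cost-per-new-target heuristic would pick H, W, and C for 15, but a cheaper cover exists.
Choose N and W: together they cover T1, T4, T7, T8 — every target.
Total install cost: 11 + 3 = 14.
No cover costs less than 14.

14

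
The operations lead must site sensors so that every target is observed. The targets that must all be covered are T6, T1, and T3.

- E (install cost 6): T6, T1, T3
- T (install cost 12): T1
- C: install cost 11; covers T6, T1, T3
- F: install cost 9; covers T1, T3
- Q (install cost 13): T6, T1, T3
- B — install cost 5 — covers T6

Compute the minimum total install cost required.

6

This is an integer covering problem.
E alone covers T6, T1, T3 — every target.
Total install cost: 6.
No cover costs less than 6.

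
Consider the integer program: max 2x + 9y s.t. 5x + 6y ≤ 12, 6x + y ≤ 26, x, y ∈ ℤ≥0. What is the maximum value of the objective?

(x,y)=(0,2): 5·0+6·2=12≤12, 6·0+1·2=2≤26, objective 18.
(x,y)=(1,1): 5·1+6·1=11≤12, 6·1+1·1=7≤26, objective 11.
(x,y)=(0,1): 5·0+6·1=6≤12, 6·0+1·1=1≤26, objective 9.
Maximum is 18 at (x,y)=(0,2).

18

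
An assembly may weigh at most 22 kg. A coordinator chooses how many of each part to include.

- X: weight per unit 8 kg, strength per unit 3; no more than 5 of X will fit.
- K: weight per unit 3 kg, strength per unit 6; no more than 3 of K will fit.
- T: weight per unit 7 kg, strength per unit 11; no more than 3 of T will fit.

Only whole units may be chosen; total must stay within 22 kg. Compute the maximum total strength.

34

K has the best ratio (6/3); taking only K gives at most 3×6 = 18 (stopped by the supply cap of 3).
Mixing does better — 2×K and 2×T: weight 20 ≤ 22, strength 2·6 + 2·11 = 34.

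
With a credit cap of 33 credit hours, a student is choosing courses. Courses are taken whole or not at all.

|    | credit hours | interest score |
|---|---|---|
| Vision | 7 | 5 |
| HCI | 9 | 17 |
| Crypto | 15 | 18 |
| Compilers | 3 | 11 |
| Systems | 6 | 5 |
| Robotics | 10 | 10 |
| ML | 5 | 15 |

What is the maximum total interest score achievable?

61

Treat it as a binary knapsack problem.
HCI + Crypto + Compilers + ML: credit hours 9 + 15 + 3 + 5 = 32 ≤ 33, interest score 17 + 18 + 11 + 15 = 61.
HCI + Compilers + Systems + Robotics + ML: credit hours 9 + 3 + 6 + 10 + 5 = 33 ≤ 33, interest score 17 + 11 + 5 + 10 + 15 = 58.
Crypto + Compilers + Robotics + ML: credit hours 15 + 3 + 10 + 5 = 33 ≤ 33, interest score 18 + 11 + 10 + 15 = 54.
Best is HCI, Crypto, Compilers, and ML with total interest score 61.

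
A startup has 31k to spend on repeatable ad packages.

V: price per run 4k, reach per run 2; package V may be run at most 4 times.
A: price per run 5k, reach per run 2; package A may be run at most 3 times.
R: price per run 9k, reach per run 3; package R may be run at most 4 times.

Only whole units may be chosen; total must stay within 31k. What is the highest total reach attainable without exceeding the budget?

V has the best ratio (2/4); taking only V gives at most 4×2 = 8 (stopped by the supply cap of 4).
Mixing does better — 4×V and 3×A: price 31 ≤ 31, reach 4·2 + 3·2 = 14.

14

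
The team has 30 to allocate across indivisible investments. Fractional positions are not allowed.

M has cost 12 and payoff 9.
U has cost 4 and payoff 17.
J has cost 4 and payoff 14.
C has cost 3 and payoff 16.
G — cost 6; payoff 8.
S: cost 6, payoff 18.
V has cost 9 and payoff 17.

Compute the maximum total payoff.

U + C + G + S + V: cost 4 + 3 + 6 + 6 + 9 = 28 ≤ 30, payoff 17 + 16 + 8 + 18 + 17 = 76.
U + J + C + S + V: cost 4 + 4 + 3 + 6 + 9 = 26 ≤ 30, payoff 17 + 14 + 16 + 18 + 17 = 82.
Best is U, J, C, S, and V with total payoff 82.

82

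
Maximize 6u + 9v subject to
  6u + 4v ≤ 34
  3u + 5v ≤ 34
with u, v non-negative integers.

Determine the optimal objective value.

60

Relaxing integrality, the LP optimum is 62.33 at (u,v) = (1.89, 5.67), which is not an integer point.
(u,v)=(1,6): 6·1+4·6=30≤34, 3·1+5·6=33≤34, objective 60.
(u,v)=(2,5): 6·2+4·5=32≤34, 3·2+5·5=31≤34, objective 57.
The best lattice point is (1,6), giving 60.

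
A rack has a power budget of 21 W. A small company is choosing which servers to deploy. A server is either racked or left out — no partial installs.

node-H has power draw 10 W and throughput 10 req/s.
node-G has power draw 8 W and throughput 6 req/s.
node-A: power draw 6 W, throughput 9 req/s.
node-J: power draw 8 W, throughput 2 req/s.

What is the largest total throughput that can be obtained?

node-G + node-A: power draw 8 + 6 = 14 ≤ 21, throughput 6 + 9 = 15.
node-H + node-A: power draw 10 + 6 = 16 ≤ 21, throughput 10 + 9 = 19.
node-H + node-G: power draw 10 + 8 = 18 ≤ 21, throughput 10 + 6 = 16.
Best is node-H and node-A with total throughput 19.

19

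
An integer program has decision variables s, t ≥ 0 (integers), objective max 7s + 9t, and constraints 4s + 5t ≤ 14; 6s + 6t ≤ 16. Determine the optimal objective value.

The continuous relaxation peaks at (0, 2.67) with value 24.00; rounding to a feasible lattice point costs some objective.
(s,t)=(0,2): 4·0+5·2=10≤14, 6·0+6·2=12≤16, objective 18.
(s,t)=(1,1): 4·1+5·1=9≤14, 6·1+6·1=12≤16, objective 16.
(s,t)=(0,1): 4·0+5·1=5≤14, 6·0+6·1=6≤16, objective 9.
No feasible integer point exceeds 18.

18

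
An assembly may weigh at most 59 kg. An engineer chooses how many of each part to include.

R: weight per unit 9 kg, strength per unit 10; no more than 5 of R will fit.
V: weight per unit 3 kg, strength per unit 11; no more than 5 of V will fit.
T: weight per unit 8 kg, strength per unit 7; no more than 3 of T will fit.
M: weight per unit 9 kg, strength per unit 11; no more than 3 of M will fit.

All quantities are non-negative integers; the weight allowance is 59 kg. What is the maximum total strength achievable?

V has the best ratio (11/3); taking only V gives at most 5×11 = 55 (stopped by the supply cap of 5).
Mixing does better — 1×R, 5×V, 1×T, and 3×M: weight 59 ≤ 59, strength 1·10 + 5·11 + 1·7 + 3·11 = 105.

105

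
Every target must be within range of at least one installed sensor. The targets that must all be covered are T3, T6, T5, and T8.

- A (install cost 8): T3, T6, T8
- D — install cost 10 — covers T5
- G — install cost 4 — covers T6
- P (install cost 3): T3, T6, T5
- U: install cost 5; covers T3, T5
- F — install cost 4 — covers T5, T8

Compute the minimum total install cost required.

This is an integer covering problem.
Choose P and F: together they cover T3, T6, T5, T8 — every target.
Total install cost: 3 + 4 = 7.
No cover costs less than 7.

7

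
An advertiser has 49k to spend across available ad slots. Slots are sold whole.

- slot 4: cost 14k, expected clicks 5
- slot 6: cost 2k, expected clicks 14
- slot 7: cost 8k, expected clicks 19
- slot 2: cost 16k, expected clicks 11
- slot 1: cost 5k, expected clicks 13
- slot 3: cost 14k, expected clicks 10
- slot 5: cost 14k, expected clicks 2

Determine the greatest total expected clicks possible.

Allowing fractional choices, the relaxed optimum would be about 68.4, but ad slots are indivisible.
slot 4 + slot 6 + slot 7 + slot 2 + slot 1: cost 14 + 2 + 8 + 16 + 5 = 45 ≤ 49, expected clicks 5 + 14 + 19 + 11 + 13 = 62.
slot 6 + slot 7 + slot 2 + slot 1 + slot 3: cost 2 + 8 + 16 + 5 + 14 = 45 ≤ 49, expected clicks 14 + 19 + 11 + 13 + 10 = 67.
slot 4 + slot 6 + slot 7 + slot 1 + slot 3: cost 14 + 2 + 8 + 5 + 14 = 43 ≤ 49, expected clicks 5 + 14 + 19 + 13 + 10 = 61.
Best is slot 6, slot 7, slot 2, slot 1, and slot 3 with total expected clicks 67.

67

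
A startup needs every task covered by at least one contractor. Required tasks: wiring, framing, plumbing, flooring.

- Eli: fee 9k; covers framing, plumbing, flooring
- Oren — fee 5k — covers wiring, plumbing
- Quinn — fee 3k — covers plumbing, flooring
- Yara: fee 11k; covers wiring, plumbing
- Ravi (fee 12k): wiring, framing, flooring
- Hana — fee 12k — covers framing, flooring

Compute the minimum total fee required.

The greedy cost-per-new-task heuristic would pick Quinn, Oren, and Eli for 17, but a cheaper cover exists.
Choose Eli and Oren: together they cover wiring, framing, plumbing, flooring — every task.
Total fee: 9 + 5 = 14.
No cover costs less than 14.

14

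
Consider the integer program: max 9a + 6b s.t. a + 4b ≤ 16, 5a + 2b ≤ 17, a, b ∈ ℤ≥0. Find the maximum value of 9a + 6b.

36

Relaxing integrality, the LP optimum is 39.00 at (a,b) = (2, 3.5), which is not an integer point.
(a,b)=(2,3): 1·2+4·3=14≤16, 5·2+2·3=16≤17, objective 36.
(a,b)=(2,2): 1·2+4·2=10≤16, 5·2+2·2=14≤17, objective 30.
(a,b)=(1,3): 1·1+4·3=13≤16, 5·1+2·3=11≤17, objective 27.
Maximum is 36 at (a,b)=(2,3).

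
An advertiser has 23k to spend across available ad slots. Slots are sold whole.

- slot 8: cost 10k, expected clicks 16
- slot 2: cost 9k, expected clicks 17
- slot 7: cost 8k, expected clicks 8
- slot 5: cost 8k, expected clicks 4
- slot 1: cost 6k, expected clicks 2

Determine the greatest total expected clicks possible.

33

Allowing fractional choices, the relaxed optimum would be about 37.0, but ad slots are indivisible.
slot 8 + slot 2: cost 10 + 9 = 19 ≤ 23, expected clicks 16 + 17 = 33.
slot 2 + slot 7 + slot 1: cost 9 + 8 + 6 = 23 ≤ 23, expected clicks 17 + 8 + 2 = 27.
slot 2 + slot 7: cost 9 + 8 = 17 ≤ 23, expected clicks 17 + 8 = 25.
Best is slot 8 and slot 2 with total expected clicks 33.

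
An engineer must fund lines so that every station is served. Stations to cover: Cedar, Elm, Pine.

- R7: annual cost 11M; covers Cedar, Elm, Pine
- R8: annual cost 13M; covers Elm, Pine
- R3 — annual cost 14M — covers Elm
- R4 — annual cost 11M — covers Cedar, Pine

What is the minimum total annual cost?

11

This is an integer covering problem.
R7 alone covers Cedar, Elm, Pine — every station.
Total annual cost: 11.
No cover costs less than 11.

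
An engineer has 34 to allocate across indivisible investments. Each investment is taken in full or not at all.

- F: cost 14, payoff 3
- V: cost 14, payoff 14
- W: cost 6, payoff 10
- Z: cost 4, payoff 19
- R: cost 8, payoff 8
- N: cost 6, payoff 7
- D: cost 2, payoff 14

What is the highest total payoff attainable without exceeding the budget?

V + Z + R + N + D: cost 14 + 4 + 8 + 6 + 2 = 34 ≤ 34, payoff 14 + 19 + 8 + 7 + 14 = 62.
V + W + Z + R + D: cost 14 + 6 + 4 + 8 + 2 = 34 ≤ 34, payoff 14 + 10 + 19 + 8 + 14 = 65.
V + W + Z + N + D: cost 14 + 6 + 4 + 6 + 2 = 32 ≤ 34, payoff 14 + 10 + 19 + 7 + 14 = 64.
Best is V, W, Z, R, and D with total payoff 65.

65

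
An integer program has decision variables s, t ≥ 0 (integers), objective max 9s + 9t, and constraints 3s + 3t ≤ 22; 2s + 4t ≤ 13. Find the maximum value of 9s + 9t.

(s,t)=(6,0) is feasible, giving 54.
(s,t)=(5,0) is feasible, giving 45.
No feasible integer point exceeds 54.

54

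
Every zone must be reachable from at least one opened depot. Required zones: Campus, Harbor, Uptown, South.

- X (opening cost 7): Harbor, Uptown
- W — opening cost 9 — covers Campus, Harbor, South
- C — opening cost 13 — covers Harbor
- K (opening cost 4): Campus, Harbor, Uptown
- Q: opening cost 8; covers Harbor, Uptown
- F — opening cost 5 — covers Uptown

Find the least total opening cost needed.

13

Choose W and K: together they cover Campus, Harbor, Uptown, South — every zone.
Total opening cost: 9 + 4 = 13.
No cover costs less than 13.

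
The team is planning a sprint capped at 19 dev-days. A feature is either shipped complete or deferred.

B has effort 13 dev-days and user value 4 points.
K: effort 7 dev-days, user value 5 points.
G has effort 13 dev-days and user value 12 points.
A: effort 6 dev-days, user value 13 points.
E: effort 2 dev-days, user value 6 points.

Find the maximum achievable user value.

25

Take G and A: effort 13 + 6 = 19 ≤ 19, user value 12 + 13 = 25.
No other feasible combination does better.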